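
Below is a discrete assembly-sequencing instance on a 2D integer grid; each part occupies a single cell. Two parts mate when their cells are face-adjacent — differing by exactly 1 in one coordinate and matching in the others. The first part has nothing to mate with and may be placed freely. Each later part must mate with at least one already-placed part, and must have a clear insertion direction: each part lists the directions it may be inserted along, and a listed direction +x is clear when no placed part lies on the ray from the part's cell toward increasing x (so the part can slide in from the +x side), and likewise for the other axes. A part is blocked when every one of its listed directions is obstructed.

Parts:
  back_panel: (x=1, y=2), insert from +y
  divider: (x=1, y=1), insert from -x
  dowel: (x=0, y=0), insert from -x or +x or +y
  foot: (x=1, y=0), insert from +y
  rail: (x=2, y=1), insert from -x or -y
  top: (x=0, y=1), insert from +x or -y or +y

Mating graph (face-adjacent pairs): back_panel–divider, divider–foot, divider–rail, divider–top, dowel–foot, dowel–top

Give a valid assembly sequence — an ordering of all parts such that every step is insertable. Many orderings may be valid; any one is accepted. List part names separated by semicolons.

1. dowel@(0, 0) [-x clear] — {dowel}
2. foot@(1, 0) [+y clear] — {dowel, foot}
3. divider@(1, 1) [-x clear] — {divider, dowel, foot}
4. top@(0, 1) [+y clear] — {divider, dowel, foot, top}
5. rail@(2, 1) [-y clear] — {divider, dowel, foot, rail, top}
6. back_panel@(1, 2) [+y clear] — {back_panel, divider, dowel, foot, rail, top}

dowel; foot; divider; top; rail; back_panel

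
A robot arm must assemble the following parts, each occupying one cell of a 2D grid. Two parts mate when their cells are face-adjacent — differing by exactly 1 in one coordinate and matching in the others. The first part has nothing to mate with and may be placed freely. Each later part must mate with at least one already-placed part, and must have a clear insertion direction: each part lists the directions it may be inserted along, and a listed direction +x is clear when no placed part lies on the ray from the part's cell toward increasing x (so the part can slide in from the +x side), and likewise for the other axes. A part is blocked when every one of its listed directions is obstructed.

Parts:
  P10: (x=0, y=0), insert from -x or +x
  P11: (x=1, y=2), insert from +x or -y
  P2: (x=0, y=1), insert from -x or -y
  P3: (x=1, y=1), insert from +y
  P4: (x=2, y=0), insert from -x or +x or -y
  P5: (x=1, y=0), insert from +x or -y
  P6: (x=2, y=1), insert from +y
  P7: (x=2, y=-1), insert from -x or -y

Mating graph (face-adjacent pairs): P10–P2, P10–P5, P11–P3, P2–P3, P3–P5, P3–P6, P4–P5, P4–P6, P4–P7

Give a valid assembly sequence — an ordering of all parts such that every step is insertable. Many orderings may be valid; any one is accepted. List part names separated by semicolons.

P2; P3; P11; P6; P10; P4; P5; P7

1. P2@(0, 1) [-x clear] — {P2}
2. P3@(1, 1) [+y clear] — {P2, P3}
3. P11@(1, 2) [+x clear] — {P11, P2, P3}
4. P6@(2, 1) [+y clear] — {P11, P2, P3, P6}
5. P10@(0, 0) [-x clear] — {P10, P11, P2, P3, P6}
6. P4@(2, 0) [+x clear] — {P10, P11, P2, P3, P4, P6}
7. P5@(1, 0) [-y clear] — {P10, P11, P2, P3, P4, P5, P6}
8. P7@(2, -1) [-x clear] — {P10, P11, P2, P3, P4, P5, P6, P7}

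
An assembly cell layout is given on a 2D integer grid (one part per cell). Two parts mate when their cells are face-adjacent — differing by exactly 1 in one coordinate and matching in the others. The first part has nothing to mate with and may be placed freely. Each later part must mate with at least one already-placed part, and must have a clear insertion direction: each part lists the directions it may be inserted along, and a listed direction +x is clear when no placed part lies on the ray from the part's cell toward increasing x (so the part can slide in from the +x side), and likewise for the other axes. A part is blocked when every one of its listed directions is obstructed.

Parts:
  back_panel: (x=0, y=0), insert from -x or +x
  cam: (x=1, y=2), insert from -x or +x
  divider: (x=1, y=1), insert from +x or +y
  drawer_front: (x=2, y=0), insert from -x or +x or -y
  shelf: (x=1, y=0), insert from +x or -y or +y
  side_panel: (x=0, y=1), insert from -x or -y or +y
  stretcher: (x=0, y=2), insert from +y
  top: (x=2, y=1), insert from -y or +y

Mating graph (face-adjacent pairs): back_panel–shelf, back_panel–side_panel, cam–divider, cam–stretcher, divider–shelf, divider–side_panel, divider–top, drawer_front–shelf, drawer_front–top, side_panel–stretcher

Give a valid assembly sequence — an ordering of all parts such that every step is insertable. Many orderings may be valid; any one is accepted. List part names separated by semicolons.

1. back_panel@(0, 0) [-x clear] — {back_panel}
2. side_panel@(0, 1) [-x clear] — {back_panel, side_panel}
3. divider@(1, 1) [+x clear] — {back_panel, divider, side_panel}
4. top@(2, 1) [-y clear] — {back_panel, divider, side_panel, top}
5. drawer_front@(2, 0) [+x clear] — {back_panel, divider, drawer_front, side_panel, top}
6. shelf@(1, 0) [-y clear] — {back_panel, divider, drawer_front, shelf, side_panel, top}
7. stretcher@(0, 2) [+y clear] — {back_panel, divider, drawer_front, shelf, side_panel, stretcher, top}
8. cam@(1, 2) [+x clear] — {back_panel, cam, divider, drawer_front, shelf, side_panel, stretcher, top}

back_panel; side_panel; divider; top; drawer_front; shelf; stretcher; cam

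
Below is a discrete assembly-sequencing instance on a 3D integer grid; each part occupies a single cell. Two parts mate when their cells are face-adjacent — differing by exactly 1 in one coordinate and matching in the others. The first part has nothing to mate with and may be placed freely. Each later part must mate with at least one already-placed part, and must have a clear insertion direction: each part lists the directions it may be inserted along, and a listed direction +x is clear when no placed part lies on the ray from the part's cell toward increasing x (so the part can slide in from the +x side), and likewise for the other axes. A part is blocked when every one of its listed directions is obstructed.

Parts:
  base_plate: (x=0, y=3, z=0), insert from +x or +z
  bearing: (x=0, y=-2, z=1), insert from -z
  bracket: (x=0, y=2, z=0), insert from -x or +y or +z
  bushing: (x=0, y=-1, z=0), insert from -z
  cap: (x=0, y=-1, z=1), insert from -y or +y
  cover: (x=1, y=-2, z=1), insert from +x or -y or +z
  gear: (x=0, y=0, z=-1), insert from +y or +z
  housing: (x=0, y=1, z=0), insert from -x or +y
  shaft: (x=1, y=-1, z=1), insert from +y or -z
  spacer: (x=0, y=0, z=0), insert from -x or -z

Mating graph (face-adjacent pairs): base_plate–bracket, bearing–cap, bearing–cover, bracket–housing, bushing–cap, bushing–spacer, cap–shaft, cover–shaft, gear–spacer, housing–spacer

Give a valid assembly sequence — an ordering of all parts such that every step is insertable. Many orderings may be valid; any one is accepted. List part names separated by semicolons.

base_plate; bracket; housing; spacer; bushing; cap; shaft; cover; bearing; gear

1. base_plate@(0, 3, 0) [+x clear] — {base_plate}
2. bracket@(0, 2, 0) [-x clear] — {base_plate, bracket}
3. housing@(0, 1, 0) [-x clear] — {base_plate, bracket, housing}
4. spacer@(0, 0, 0) [-x clear] — {base_plate, bracket, housing, spacer}
5. bushing@(0, -1, 0) [-z clear] — {base_plate, bracket, bushing, housing, spacer}
6. cap@(0, -1, 1) [-y clear] — {base_plate, bracket, bushing, cap, housing, spacer}
7. shaft@(1, -1, 1) [+y clear] — {base_plate, bracket, bushing, cap, housing, shaft, spacer}
8. cover@(1, -2, 1) [+x clear] — {base_plate, bracket, bushing, cap, cover, housing, shaft, spacer}
9. bearing@(0, -2, 1) [-z clear] — {base_plate, bearing, bracket, bushing, cap, cover, housing, shaft, spacer}
10. gear@(0, 0, -1) [+y clear] — {base_plate, bearing, bracket, bushing, cap, cover, gear, housing, shaft, spacer}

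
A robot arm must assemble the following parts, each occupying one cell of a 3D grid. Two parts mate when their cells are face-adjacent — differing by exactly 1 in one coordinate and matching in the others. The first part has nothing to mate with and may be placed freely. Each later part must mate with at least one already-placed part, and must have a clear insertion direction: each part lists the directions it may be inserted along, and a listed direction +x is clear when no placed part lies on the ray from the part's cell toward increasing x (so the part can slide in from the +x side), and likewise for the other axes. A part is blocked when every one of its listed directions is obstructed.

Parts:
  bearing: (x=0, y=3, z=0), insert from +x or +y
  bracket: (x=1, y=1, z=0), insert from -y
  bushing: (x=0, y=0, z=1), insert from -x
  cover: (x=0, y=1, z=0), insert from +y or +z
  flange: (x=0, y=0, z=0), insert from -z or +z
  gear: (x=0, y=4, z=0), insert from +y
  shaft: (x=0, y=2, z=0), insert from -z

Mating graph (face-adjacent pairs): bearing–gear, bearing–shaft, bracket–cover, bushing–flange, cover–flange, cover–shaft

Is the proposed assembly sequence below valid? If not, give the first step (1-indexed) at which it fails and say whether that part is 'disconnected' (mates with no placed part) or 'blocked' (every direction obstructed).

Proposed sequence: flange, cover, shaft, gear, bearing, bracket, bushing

1. flange@(0, 0, 0) [-z clear] — {flange}
2. cover@(0, 1, 0) [+y clear] — {cover, flange}
3. shaft@(0, 2, 0) [-z clear] — {cover, flange, shaft}
4. gear@(0, 4, 0) — no placed neighbour ⇒ disconnected

Invalid at step 4 (disconnected)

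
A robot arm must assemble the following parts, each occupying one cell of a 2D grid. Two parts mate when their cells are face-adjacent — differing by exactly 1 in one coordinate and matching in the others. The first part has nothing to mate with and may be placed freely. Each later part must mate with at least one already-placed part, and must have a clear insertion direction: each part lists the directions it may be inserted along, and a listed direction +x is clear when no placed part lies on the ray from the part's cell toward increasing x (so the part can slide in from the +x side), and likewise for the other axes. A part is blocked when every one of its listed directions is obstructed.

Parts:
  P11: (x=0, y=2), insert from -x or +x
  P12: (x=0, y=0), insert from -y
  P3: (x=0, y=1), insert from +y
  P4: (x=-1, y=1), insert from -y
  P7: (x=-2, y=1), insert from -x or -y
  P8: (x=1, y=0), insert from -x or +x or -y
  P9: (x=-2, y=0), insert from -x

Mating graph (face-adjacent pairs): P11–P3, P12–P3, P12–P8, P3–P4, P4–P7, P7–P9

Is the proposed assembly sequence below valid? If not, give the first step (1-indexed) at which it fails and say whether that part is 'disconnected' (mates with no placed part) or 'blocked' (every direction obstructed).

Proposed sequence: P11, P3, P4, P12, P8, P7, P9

1. P11@(0, 2) [-x clear] — {P11}
2. P3@(0, 1) — +y all obstructed ⇒ blocked

Invalid at step 2 (blocked)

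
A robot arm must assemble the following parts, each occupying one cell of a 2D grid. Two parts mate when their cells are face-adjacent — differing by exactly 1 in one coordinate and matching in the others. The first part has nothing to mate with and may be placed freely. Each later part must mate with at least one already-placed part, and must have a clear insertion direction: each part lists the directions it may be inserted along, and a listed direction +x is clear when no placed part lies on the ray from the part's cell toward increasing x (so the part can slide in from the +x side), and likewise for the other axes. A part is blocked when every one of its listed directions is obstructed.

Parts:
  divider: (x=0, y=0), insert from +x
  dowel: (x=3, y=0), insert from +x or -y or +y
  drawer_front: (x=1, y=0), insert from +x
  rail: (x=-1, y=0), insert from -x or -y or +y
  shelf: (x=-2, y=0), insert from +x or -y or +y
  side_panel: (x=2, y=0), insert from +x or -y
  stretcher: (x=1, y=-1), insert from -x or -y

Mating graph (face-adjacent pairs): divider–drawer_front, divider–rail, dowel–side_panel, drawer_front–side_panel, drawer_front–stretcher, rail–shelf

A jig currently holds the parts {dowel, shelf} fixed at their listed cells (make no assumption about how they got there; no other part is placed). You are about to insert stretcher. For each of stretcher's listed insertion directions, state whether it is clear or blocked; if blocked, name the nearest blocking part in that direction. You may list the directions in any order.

-x: clear; -y: clear

-x: ray from stretcher(1, -1) has no placed part ⇒ clear
-y: ray from stretcher(1, -1) has no placed part ⇒ clear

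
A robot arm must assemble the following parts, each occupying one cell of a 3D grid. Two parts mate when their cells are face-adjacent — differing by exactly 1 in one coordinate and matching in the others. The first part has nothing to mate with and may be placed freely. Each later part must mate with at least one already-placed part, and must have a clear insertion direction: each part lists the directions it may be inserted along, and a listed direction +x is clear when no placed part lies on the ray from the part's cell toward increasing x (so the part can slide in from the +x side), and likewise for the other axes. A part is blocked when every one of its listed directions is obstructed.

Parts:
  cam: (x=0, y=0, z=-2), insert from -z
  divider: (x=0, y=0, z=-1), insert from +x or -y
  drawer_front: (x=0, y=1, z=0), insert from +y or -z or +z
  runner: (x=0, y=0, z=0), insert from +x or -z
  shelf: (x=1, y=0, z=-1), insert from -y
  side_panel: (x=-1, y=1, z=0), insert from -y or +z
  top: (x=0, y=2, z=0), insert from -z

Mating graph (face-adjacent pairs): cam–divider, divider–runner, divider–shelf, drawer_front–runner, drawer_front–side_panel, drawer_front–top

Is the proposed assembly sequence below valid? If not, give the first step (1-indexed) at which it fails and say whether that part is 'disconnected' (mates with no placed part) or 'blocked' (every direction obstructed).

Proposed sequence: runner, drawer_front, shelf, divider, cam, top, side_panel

Invalid at step 3 (disconnected)

1. runner@(0, 0, 0) [+x clear] — {runner}
2. drawer_front@(0, 1, 0) [+y clear] — {drawer_front, runner}
3. shelf@(1, 0, -1) — no placed neighbour ⇒ disconnected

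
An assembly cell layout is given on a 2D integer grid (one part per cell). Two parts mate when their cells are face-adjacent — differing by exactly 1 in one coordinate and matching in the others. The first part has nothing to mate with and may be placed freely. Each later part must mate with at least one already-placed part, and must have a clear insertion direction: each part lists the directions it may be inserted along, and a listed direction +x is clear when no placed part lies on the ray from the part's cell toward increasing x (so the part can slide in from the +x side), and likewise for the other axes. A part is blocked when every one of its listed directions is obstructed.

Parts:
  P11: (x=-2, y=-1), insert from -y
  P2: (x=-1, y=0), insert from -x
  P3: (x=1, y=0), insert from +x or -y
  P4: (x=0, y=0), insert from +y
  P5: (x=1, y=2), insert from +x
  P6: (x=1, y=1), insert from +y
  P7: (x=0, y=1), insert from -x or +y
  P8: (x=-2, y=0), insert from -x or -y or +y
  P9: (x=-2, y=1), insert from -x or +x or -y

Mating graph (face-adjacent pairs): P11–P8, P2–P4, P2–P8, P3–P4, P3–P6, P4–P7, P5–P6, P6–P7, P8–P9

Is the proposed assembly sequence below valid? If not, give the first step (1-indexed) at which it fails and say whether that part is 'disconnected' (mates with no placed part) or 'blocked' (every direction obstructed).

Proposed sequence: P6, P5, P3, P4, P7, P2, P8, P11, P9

1. P6@(1, 1) [+y clear] — {P6}
2. P5@(1, 2) [+x clear] — {P5, P6}
3. P3@(1, 0) [+x clear] — {P3, P5, P6}
4. P4@(0, 0) [+y clear] — {P3, P4, P5, P6}
5. P7@(0, 1) [-x clear] — {P3, P4, P5, P6, P7}
6. P2@(-1, 0) [-x clear] — {P2, P3, P4, P5, P6, P7}
7. P8@(-2, 0) [-x clear] — {P2, P3, P4, P5, P6, P7, P8}
8. P11@(-2, -1) [-y clear] — {P11, P2, P3, P4, P5, P6, P7, P8}
9. P9@(-2, 1) [-x clear] — {P11, P2, P3, P4, P5, P6, P7, P8, P9}

Valid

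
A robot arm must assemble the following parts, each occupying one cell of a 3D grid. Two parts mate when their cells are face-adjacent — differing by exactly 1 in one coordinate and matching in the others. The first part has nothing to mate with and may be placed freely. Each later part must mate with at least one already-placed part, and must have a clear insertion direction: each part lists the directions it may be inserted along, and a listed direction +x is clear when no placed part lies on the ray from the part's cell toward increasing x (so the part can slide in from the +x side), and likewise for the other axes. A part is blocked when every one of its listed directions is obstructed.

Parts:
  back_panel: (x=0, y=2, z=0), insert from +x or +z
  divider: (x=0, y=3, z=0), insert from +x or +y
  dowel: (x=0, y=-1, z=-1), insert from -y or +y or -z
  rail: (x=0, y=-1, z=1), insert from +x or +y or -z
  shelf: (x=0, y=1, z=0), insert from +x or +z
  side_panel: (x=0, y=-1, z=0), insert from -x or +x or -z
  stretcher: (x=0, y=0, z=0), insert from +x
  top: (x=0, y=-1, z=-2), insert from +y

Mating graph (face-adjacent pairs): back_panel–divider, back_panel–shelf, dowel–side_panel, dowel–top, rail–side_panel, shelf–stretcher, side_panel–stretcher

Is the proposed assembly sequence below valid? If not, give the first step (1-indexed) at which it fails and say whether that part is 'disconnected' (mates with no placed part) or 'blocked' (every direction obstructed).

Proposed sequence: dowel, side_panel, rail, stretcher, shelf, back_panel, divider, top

Valid

1. dowel@(0, -1, -1) [-y clear] — {dowel}
2. side_panel@(0, -1, 0) [-x clear] — {dowel, side_panel}
3. rail@(0, -1, 1) [+x clear] — {dowel, rail, side_panel}
4. stretcher@(0, 0, 0) [+x clear] — {dowel, rail, side_panel, stretcher}
5. shelf@(0, 1, 0) [+x clear] — {dowel, rail, shelf, side_panel, stretcher}
6. back_panel@(0, 2, 0) [+x clear] — {back_panel, dowel, rail, shelf, side_panel, stretcher}
7. divider@(0, 3, 0) [+x clear] — {back_panel, divider, dowel, rail, shelf, side_panel, stretcher}
8. top@(0, -1, -2) [+y clear] — {back_panel, divider, dowel, rail, shelf, side_panel, stretcher, top}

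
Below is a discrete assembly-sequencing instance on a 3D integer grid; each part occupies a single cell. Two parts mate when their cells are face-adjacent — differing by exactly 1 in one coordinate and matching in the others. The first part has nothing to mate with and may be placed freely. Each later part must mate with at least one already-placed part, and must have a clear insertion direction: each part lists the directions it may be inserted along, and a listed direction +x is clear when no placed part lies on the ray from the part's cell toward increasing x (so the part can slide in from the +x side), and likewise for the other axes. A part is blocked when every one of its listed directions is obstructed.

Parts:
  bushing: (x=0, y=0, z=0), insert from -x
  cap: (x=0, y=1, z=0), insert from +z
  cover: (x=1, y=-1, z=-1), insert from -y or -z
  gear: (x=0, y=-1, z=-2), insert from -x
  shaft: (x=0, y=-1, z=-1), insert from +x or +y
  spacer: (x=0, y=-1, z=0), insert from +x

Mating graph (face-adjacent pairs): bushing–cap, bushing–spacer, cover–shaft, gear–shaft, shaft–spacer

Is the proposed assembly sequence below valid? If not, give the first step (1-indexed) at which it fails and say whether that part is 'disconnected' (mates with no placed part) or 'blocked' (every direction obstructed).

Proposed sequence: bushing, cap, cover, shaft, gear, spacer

1. bushing@(0, 0, 0) [-x clear] — {bushing}
2. cap@(0, 1, 0) [+z clear] — {bushing, cap}
3. cover@(1, -1, -1) — no placed neighbour ⇒ disconnected

Invalid at step 3 (disconnected)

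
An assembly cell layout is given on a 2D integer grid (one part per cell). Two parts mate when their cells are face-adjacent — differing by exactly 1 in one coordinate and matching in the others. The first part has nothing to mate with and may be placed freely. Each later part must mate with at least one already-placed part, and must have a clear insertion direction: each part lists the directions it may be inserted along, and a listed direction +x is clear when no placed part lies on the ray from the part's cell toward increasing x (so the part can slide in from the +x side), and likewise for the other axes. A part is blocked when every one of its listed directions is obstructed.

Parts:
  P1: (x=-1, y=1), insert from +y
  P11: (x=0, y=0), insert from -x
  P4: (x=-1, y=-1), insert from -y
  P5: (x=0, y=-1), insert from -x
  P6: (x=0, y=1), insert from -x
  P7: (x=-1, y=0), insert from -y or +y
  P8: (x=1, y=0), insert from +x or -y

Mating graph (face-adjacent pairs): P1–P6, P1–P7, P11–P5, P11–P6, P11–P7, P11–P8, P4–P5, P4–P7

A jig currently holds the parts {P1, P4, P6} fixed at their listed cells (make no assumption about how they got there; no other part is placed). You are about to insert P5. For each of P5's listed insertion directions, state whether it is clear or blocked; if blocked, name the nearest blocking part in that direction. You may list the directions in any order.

-x: nearest on ray is P4@(-1, -1) ⇒ blocked

-x: blocked by P4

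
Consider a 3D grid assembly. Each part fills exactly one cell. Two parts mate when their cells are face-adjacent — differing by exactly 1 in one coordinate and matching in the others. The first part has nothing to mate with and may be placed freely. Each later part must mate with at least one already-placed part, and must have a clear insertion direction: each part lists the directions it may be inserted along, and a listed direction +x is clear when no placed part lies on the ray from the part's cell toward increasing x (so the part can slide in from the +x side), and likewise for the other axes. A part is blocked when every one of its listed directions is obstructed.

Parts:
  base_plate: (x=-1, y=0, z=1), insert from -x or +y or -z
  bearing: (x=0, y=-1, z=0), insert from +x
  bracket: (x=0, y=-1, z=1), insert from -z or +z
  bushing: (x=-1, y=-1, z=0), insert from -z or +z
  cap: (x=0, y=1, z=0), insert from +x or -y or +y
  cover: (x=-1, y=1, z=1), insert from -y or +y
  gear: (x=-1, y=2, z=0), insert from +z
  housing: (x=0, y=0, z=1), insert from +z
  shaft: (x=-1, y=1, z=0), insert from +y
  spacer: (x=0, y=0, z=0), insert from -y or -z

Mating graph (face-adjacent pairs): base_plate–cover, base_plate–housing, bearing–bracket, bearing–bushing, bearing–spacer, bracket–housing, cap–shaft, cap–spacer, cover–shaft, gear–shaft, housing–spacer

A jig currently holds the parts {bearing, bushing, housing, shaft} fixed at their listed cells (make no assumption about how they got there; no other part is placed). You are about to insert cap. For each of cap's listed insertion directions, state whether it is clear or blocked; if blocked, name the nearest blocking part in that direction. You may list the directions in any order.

+x: clear; +y: clear; -y: blocked by bearing

+x: ray from cap(0, 1, 0) has no placed part ⇒ clear
-y: nearest on ray is bearing@(0, -1, 0) ⇒ blocked
+y: ray from cap(0, 1, 0) has no placed part ⇒ clear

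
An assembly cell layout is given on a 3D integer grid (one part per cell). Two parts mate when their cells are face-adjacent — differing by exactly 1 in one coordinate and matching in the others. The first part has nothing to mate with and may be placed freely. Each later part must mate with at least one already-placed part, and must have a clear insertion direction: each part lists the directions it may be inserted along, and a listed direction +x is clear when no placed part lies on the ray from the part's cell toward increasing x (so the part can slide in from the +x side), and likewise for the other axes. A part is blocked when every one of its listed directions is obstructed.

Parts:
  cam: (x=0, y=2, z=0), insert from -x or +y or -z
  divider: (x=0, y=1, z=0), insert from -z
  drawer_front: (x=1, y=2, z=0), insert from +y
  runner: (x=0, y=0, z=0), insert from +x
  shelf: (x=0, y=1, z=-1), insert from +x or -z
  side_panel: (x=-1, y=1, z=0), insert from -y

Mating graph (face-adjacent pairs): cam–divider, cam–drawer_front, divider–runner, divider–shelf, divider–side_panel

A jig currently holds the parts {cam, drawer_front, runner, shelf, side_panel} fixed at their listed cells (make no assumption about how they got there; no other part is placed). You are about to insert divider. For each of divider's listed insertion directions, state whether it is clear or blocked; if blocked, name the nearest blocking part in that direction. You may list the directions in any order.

-z: nearest on ray is shelf@(0, 1, -1) ⇒ blocked

-z: blocked by shelf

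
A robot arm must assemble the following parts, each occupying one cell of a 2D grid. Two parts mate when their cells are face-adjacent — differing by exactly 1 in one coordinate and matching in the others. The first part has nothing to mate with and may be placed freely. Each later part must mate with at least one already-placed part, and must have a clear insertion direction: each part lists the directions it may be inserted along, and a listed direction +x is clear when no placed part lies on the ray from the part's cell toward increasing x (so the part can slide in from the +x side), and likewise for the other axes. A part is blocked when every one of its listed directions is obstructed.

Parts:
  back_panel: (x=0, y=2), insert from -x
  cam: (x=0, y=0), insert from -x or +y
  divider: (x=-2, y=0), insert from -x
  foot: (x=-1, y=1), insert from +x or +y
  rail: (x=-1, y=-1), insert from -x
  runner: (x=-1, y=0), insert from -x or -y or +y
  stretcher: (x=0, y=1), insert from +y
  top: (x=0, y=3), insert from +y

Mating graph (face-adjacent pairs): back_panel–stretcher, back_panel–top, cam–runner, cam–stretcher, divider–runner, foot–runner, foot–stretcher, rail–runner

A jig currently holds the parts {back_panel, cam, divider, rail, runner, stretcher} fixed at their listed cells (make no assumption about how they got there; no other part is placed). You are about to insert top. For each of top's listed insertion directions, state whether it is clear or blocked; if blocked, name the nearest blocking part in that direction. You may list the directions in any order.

+y: ray from top(0, 3) has no placed part ⇒ clear

+y: clear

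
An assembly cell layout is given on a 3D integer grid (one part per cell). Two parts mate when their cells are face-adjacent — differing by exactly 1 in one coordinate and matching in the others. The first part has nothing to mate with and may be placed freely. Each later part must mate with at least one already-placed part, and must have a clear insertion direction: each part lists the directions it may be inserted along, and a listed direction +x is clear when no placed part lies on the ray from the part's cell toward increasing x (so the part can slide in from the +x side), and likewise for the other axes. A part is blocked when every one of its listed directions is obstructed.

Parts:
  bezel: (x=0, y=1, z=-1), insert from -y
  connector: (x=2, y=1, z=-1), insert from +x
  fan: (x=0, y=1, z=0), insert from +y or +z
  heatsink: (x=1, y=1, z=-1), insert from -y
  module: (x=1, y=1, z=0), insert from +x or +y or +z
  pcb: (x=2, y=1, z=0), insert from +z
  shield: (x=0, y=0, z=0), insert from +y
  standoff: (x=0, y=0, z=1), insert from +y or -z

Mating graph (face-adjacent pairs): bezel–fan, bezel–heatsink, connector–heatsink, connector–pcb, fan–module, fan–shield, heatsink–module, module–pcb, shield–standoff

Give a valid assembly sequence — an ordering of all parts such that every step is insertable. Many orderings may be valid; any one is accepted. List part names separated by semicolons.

shield; standoff; fan; module; heatsink; connector; bezel; pcb

1. shield@(0, 0, 0) [+y clear] — {shield}
2. standoff@(0, 0, 1) [+y clear] — {shield, standoff}
3. fan@(0, 1, 0) [+y clear] — {fan, shield, standoff}
4. module@(1, 1, 0) [+x clear] — {fan, module, shield, standoff}
5. heatsink@(1, 1, -1) [-y clear] — {fan, heatsink, module, shield, standoff}
6. connector@(2, 1, -1) [+x clear] — {connector, fan, heatsink, module, shield, standoff}
7. bezel@(0, 1, -1) [-y clear] — {bezel, connector, fan, heatsink, module, shield, standoff}
8. pcb@(2, 1, 0) [+z clear] — {bezel, connector, fan, heatsink, module, pcb, shield, standoff}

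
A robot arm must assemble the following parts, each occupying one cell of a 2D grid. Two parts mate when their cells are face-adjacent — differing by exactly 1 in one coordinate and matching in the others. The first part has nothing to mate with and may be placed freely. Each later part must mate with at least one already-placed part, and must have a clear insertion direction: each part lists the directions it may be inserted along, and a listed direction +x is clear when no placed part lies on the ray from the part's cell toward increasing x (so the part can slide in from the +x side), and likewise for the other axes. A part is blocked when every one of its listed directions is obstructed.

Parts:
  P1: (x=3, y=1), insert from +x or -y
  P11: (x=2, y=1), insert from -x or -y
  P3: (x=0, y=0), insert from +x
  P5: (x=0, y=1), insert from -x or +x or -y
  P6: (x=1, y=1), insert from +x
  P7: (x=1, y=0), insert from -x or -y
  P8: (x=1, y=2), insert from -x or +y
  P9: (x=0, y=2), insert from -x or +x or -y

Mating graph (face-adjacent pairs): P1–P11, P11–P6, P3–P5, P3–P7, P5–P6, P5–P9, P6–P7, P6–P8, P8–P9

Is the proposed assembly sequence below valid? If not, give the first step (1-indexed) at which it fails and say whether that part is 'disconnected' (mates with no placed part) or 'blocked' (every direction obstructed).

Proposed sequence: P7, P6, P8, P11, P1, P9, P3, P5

Invalid at step 7 (blocked)

1. P7@(1, 0) [-x clear] — {P7}
2. P6@(1, 1) [+x clear] — {P6, P7}
3. P8@(1, 2) [-x clear] — {P6, P7, P8}
4. P11@(2, 1) [-y clear] — {P11, P6, P7, P8}
5. P1@(3, 1) [+x clear] — {P1, P11, P6, P7, P8}
6. P9@(0, 2) [-x clear] — {P1, P11, P6, P7, P8, P9}
7. P3@(0, 0) — +x all obstructed ⇒ blocked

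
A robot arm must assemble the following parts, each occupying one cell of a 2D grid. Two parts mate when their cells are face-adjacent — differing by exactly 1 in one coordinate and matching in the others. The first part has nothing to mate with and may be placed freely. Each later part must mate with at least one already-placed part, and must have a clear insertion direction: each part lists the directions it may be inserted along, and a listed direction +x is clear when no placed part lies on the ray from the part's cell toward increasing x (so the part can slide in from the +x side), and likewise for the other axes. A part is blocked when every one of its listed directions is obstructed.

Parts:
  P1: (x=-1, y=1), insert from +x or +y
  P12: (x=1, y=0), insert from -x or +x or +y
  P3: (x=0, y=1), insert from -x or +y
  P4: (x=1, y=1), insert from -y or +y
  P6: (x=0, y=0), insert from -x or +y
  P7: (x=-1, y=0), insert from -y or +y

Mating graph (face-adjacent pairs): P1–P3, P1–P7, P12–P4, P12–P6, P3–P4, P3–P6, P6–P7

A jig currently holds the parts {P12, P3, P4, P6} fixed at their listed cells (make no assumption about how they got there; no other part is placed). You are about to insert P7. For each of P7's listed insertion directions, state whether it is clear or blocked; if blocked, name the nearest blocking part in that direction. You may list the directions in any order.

+y: clear; -y: clear

-y: ray from P7(-1, 0) has no placed part ⇒ clear
+y: ray from P7(-1, 0) has no placed part ⇒ clear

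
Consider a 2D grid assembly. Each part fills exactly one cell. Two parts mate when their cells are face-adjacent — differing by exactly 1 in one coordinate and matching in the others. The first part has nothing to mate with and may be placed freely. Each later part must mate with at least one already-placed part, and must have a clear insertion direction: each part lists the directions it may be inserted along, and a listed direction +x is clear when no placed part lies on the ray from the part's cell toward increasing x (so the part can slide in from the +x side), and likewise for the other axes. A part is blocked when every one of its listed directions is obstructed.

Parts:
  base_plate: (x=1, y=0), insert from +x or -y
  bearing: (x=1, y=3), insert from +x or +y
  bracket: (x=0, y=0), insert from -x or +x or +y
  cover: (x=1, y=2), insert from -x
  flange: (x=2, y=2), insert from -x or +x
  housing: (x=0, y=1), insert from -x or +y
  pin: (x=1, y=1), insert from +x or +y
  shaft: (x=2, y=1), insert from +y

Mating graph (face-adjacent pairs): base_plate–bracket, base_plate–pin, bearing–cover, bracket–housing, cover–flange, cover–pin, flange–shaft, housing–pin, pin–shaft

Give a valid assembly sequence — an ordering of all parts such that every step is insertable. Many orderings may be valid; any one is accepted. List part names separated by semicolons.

1. bearing@(1, 3) [+x clear] — {bearing}
2. cover@(1, 2) [-x clear] — {bearing, cover}
3. pin@(1, 1) [+x clear] — {bearing, cover, pin}
4. housing@(0, 1) [-x clear] — {bearing, cover, housing, pin}
5. base_plate@(1, 0) [+x clear] — {base_plate, bearing, cover, housing, pin}
6. bracket@(0, 0) [-x clear] — {base_plate, bearing, bracket, cover, housing, pin}
7. shaft@(2, 1) [+y clear] — {base_plate, bearing, bracket, cover, housing, pin, shaft}
8. flange@(2, 2) [+x clear] — {base_plate, bearing, bracket, cover, flange, housing, pin, shaft}

bearing; cover; pin; housing; base_plate; bracket; shaft; flange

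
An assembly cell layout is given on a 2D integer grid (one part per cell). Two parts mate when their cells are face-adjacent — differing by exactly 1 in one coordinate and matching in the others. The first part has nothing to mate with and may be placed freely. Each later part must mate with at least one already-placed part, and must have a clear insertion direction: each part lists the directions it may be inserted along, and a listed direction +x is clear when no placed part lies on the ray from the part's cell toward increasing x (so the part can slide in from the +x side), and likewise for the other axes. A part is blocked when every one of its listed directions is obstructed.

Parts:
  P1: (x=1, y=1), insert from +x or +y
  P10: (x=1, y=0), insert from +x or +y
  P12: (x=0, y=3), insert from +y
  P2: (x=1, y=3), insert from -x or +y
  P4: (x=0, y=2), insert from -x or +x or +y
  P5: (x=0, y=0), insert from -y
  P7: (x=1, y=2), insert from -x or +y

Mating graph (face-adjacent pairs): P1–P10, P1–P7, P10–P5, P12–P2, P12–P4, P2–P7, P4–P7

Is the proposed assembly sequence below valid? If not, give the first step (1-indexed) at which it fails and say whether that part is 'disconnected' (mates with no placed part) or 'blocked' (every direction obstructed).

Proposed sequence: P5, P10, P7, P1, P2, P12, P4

1. P5@(0, 0) [-y clear] — {P5}
2. P10@(1, 0) [+x clear] — {P10, P5}
3. P7@(1, 2) — no placed neighbour ⇒ disconnected

Invalid at step 3 (disconnected)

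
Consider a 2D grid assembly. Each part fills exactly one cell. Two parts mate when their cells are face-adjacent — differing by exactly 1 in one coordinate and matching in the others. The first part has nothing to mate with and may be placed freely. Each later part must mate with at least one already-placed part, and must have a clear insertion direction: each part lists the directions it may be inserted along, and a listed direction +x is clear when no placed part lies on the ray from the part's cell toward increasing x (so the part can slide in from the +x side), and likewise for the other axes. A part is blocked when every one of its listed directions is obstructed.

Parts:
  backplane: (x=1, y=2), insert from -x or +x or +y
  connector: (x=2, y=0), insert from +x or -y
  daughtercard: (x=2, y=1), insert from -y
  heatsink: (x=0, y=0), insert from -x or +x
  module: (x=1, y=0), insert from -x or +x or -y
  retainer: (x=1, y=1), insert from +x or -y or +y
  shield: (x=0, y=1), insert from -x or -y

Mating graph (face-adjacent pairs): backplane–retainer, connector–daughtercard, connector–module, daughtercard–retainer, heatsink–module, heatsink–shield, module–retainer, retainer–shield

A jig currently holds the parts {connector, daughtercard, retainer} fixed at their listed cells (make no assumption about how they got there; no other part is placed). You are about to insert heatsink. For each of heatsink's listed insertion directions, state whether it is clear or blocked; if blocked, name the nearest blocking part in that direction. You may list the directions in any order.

-x: ray from heatsink(0, 0) has no placed part ⇒ clear
+x: nearest on ray is connector@(2, 0) ⇒ blocked

+x: blocked by connector; -x: clear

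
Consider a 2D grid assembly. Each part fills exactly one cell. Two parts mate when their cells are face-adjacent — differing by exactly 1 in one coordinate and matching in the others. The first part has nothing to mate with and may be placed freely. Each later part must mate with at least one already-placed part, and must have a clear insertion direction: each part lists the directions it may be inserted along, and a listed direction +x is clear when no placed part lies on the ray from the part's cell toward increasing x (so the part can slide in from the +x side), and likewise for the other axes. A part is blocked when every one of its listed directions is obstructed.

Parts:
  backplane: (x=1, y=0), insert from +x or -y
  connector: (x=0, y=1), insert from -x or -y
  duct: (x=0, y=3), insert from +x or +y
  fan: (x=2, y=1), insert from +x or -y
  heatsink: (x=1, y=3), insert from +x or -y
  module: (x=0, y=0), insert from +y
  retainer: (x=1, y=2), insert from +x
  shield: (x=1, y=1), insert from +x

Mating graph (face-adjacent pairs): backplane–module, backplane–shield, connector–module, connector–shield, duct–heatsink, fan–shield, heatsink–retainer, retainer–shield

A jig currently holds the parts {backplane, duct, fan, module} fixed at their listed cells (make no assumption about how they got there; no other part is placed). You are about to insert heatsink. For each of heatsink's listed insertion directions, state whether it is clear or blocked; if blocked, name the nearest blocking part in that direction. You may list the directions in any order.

+x: clear; -y: blocked by backplane

+x: ray from heatsink(1, 3) has no placed part ⇒ clear
-y: nearest on ray is backplane@(1, 0) ⇒ blocked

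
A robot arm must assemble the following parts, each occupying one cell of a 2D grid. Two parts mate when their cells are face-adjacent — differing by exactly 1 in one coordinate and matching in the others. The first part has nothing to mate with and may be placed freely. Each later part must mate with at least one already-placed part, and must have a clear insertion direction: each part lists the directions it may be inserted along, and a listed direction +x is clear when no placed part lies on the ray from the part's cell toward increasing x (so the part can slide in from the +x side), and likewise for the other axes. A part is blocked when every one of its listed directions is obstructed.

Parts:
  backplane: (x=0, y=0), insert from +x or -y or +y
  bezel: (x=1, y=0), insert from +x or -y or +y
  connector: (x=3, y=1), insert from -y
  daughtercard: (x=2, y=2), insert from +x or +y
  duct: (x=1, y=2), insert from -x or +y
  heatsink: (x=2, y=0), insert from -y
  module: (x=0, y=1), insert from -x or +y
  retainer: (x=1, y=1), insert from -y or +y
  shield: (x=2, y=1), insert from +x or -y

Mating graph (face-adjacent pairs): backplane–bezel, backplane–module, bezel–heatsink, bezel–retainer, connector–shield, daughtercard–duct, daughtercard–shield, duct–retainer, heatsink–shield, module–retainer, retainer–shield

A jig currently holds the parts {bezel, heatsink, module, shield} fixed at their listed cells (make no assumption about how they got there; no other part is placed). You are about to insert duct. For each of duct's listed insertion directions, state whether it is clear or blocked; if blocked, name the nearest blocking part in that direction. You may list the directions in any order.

+y: clear; -x: clear

-x: ray from duct(1, 2) has no placed part ⇒ clear
+y: ray from duct(1, 2) has no placed part ⇒ clear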